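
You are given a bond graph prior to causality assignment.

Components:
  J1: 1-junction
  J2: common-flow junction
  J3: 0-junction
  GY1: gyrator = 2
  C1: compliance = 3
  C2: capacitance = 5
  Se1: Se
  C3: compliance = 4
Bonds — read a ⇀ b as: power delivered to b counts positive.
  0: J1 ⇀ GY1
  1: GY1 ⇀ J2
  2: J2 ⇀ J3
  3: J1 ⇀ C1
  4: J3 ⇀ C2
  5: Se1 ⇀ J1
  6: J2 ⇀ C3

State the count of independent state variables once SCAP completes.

3  (C1, C2, C3 all integral)

b5 →J1  (Se1 fixes effort; stroke away)
b3 →J1  (prefer integral on C1)
b0 →GY1  (J1: last free bond brings flow in)
b1 →GY1  (GY1: gyrator matches bond 0)
b2 →J2  (J2 flow already set via bond 1)
b6 →J2  (common-f at J2 fixed by 1)
b4 →J3  (J3: last free bond brings effort in)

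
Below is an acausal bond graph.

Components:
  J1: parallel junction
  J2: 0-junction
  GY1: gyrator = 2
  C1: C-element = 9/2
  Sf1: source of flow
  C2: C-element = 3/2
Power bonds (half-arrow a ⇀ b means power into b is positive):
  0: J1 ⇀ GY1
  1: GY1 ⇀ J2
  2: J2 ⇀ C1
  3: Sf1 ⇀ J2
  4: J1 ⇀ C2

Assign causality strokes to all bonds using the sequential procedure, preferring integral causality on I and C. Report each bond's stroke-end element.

#0 |GY1
#1 |GY1
#2 |J2
#3 |Sf1
#4 |J1

#3 →Sf1  (source Sf1 imposes f)
#2 →J2  (C1: C, integral causality)
#1 →GY1  (0-jn J2 has e-setter on 2)
#0 →GY1  (through GY1, causality inverts; strokes same side of GY1)
#4 →J1  (J1 needs exactly one e-in)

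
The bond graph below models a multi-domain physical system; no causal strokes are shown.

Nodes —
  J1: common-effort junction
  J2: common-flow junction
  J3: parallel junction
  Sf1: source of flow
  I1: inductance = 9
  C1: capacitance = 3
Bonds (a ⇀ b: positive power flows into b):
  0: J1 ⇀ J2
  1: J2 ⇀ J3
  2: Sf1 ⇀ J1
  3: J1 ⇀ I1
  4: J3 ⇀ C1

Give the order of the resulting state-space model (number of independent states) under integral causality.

b2 →Sf1  (Sf1: flow source, stroke at near end)
b3 →I1  (prefer integral on I1)
b0 →J1  (J1 needs exactly one e-in)
b1 →J2  (J2 flow already set via bond 0)
b4 →J3  (closing 0-jn rule on J3)

2  (C1, I1 all integral)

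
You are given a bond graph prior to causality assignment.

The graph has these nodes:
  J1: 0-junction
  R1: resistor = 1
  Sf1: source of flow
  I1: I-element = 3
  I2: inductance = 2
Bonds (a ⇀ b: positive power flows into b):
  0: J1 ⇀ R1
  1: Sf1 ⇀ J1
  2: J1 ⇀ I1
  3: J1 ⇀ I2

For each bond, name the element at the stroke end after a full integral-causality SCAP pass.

bond 1 →Sf1  (source Sf1 imposes f)
bond 2 →I1  (I1 integral (f out))
bond 3 →I2  (prefer integral on I2)
bond 0 →J1  (J1 needs exactly one e-in)

#0 →J1
#1 →Sf1
#2 →I1
#3 →I2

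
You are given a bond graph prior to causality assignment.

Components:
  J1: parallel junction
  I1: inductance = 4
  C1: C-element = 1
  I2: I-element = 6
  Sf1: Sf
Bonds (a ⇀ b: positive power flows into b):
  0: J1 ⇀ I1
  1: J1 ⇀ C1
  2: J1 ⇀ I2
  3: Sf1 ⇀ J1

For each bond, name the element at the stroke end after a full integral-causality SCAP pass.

bond 0 |I1
bond 1 |J1
bond 2 |I2
bond 3 |Sf1

#3 →Sf1  (source Sf1 imposes f)
#0 →I1  (prefer integral on I1)
#1 →J1  (prefer integral on C1)
#2 →I2  (common-e at J1 fixed by 1)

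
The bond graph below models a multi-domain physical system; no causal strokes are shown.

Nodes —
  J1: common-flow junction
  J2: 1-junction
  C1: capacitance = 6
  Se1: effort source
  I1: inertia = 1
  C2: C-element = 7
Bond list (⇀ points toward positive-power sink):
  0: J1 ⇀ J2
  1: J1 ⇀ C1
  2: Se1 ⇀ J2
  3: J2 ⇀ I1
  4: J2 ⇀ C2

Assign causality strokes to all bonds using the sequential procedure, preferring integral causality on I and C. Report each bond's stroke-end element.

bond 0 |J2
bond 1 |J1
bond 2 |J2
bond 3 |I1
bond 4 |J2

#2 stroke→J2  (Se1: effort source, stroke at far end)
#1 stroke→J1  (C1: C, integral causality)
#0 stroke→J2  (J1: last free bond brings flow in)
#3 stroke→I1  (prefer integral on I1)
#4 stroke→J2  (common-f at J2 fixed by 3)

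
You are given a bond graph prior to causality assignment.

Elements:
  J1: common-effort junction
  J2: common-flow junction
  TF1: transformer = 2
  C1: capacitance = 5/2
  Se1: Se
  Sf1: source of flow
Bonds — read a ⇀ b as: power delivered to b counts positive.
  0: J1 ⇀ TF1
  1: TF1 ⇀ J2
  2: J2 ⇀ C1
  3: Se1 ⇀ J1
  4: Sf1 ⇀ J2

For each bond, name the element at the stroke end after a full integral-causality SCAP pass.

#3 →J1  (source Se1 imposes e)
#4 →Sf1  (Sf1: flow source, stroke at near end)
#0 →TF1  (common-e at J1 fixed by 3)
#1 →J2  (1-jn J2 has f-setter on 4)
#2 →J2  (1-jn J2 has f-setter on 4)

#0 →TF1
#1 →J2
#2 →J2
#3 →J1
#4 →Sf1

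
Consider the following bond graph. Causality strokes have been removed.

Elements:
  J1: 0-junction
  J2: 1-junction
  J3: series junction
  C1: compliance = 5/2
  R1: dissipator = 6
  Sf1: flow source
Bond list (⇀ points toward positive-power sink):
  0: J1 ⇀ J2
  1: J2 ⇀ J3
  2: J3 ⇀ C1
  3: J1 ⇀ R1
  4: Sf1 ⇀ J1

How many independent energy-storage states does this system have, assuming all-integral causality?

1  (C1 all integral)

β4 stroke at Sf1  (Sf1 fixes flow; stroke at Sf1)
β2 stroke at J3  (prefer integral on C1)
β1 stroke at J2  (only one flow-in slot at J3)
β0 stroke at J1  (only one flow-in slot at J2)
β3 stroke at R1  (0-jn J1 has e-setter on 0)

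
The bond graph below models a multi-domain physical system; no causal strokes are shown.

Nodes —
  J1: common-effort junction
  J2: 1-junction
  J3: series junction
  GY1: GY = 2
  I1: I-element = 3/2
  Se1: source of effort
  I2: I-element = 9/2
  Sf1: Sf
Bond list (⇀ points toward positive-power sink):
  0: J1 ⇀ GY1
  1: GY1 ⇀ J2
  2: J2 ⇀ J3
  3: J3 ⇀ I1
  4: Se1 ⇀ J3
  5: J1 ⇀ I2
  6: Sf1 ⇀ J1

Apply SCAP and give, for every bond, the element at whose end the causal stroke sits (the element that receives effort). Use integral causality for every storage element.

#4 stroke at J3  (Se1 fixes effort; stroke away)
#6 stroke at Sf1  (Sf1 fixes flow; stroke at Sf1)
#3 stroke at I1  (I1 integral (f out))
#2 stroke at J3  (J3: bond 3 brought flow, rest push out)
#1 stroke at J2  (J2 flow already set via bond 2)
#0 stroke at J1  (GY GY1: same side as bond 1)
#5 stroke at I2  (J1: bond 0 brought effort, rest push out)

b0 →J1
b1 →J2
b2 →J3
b3 →I1
b4 →J3
b5 →I2
b6 →Sf1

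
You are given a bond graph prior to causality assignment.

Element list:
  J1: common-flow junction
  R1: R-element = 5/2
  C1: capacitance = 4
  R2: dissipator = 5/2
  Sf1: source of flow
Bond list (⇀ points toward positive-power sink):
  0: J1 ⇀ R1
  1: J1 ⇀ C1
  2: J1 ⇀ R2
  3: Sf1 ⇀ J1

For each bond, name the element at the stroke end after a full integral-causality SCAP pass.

β0 |J1
β1 |J1
β2 |J1
β3 |Sf1

b3 |Sf1  (Sf1 fixes flow; stroke at Sf1)
b0 |J1  (common-f at J1 fixed by 3)
b1 |J1  (J1 flow already set via bond 3)
b2 |J1  (1-jn J1 has f-setter on 3)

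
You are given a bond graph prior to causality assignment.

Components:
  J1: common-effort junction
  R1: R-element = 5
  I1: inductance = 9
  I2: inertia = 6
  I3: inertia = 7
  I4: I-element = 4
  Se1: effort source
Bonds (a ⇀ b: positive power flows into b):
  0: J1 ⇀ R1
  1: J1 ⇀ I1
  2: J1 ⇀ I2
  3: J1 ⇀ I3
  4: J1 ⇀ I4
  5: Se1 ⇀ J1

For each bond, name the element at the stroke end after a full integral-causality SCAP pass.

β5 |J1  (Se1 (Se) sets effort on bond)
β0 |R1  (common-e at J1 fixed by 5)
β1 |I1  (J1 effort already set via bond 5)
β2 |I2  (J1: bond 5 brought effort, rest push out)
β3 |I3  (0-jn J1 has e-setter on 5)
β4 |I4  (J1: bond 5 brought effort, rest push out)

#0 stroke→R1
#1 stroke→I1
#2 stroke→I2
#3 stroke→I3
#4 stroke→I4
#5 stroke→J1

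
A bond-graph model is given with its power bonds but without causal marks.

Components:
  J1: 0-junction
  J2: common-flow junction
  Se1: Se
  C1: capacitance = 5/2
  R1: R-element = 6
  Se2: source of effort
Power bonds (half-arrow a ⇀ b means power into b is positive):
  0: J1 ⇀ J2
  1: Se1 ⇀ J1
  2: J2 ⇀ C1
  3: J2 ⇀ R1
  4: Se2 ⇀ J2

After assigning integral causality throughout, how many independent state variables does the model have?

β1 →J1  (Se1 fixes effort; stroke away)
β4 →J2  (Se2: effort source, stroke at far end)
β0 →J2  (0-jn J1 has e-setter on 1)
β2 →J2  (C1: C, integral causality)
β3 →R1  (J2: last free bond brings flow in)

1  (C1 all integral)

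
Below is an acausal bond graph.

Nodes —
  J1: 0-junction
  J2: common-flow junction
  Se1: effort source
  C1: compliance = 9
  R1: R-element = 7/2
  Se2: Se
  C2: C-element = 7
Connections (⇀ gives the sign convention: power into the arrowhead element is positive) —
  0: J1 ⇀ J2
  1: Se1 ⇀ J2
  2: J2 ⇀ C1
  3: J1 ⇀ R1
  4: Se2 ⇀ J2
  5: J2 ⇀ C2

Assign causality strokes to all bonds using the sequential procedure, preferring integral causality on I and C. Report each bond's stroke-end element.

#1 |J2  (Se1 fixes effort; stroke away)
#4 |J2  (Se2: effort source, stroke at far end)
#2 |J2  (C1 integral (e out))
#5 |J2  (C2 outputs effort q/C2)
#0 |J1  (J2: last free bond brings flow in)
#3 |R1  (common-e at J1 fixed by 0)

b0 →J1
b1 →J2
b2 →J2
b3 →R1
b4 →J2
b5 →J2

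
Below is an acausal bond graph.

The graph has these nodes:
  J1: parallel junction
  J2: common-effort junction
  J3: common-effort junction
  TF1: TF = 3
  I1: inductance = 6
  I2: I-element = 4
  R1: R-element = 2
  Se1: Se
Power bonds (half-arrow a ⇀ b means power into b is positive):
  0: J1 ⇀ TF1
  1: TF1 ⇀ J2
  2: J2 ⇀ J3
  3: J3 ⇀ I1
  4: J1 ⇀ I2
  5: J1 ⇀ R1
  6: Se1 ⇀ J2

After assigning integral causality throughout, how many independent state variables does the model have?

2  (I1, I2 all integral)

bond 6 →J2  (Se1 (Se) sets effort on bond)
bond 1 →TF1  (J2 effort already set via bond 6)
bond 2 →J3  (J2: bond 6 brought effort, rest push out)
bond 3 →I1  (J3 effort already set via bond 2)
bond 0 →J1  (TF1 one-in-one-out from 1)
bond 4 →I2  (J1 effort already set via bond 0)
bond 5 →R1  (J1 effort already set via bond 0)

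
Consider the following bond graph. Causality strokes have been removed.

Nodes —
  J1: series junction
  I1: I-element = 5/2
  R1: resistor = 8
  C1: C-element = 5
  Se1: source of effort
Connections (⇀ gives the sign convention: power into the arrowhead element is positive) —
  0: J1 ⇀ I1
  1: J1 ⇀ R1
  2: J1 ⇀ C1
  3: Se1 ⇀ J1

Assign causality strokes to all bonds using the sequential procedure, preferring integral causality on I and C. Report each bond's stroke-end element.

#0 |I1
#1 |J1
#2 |J1
#3 |J1

bond 3 |J1  (Se1: effort source, stroke at far end)
bond 0 |I1  (prefer integral on I1)
bond 1 |J1  (1-jn J1 has f-setter on 0)
bond 2 |J1  (J1: bond 0 brought flow, rest push out)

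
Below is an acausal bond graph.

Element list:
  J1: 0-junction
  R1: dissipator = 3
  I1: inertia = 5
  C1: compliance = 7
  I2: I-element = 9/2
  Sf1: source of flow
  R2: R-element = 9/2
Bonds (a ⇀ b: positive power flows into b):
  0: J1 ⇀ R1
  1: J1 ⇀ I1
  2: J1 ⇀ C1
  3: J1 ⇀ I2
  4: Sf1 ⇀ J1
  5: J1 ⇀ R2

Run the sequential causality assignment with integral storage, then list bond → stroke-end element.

#0 stroke at R1
#1 stroke at I1
#2 stroke at J1
#3 stroke at I2
#4 stroke at Sf1
#5 stroke at R2

b4 →Sf1  (Sf1 (Sf) sets flow on bond)
b1 →I1  (I1 integral (f out))
b2 →J1  (prefer integral on C1)
b0 →R1  (J1: bond 2 brought effort, rest push out)
b3 →I2  (J1: bond 2 brought effort, rest push out)
b5 →R2  (J1 effort already set via bond 2)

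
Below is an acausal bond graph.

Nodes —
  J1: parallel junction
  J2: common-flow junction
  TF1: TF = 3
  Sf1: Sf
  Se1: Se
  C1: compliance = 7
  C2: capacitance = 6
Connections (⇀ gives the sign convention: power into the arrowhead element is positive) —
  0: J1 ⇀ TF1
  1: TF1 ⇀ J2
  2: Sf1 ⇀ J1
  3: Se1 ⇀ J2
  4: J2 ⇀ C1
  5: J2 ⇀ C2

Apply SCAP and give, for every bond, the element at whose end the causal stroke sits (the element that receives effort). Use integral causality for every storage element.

bond 0 stroke at J1
bond 1 stroke at TF1
bond 2 stroke at Sf1
bond 3 stroke at J2
bond 4 stroke at J2
bond 5 stroke at J2

#2 stroke→Sf1  (source Sf1 imposes f)
#3 stroke→J2  (Se1: effort source, stroke at far end)
#0 stroke→J1  (J1: last free bond brings effort in)
#1 stroke→TF1  (through TF1, causality passes straight; one stroke at TF1)
#4 stroke→J2  (common-f at J2 fixed by 1)
#5 stroke→J2  (common-f at J2 fixed by 1)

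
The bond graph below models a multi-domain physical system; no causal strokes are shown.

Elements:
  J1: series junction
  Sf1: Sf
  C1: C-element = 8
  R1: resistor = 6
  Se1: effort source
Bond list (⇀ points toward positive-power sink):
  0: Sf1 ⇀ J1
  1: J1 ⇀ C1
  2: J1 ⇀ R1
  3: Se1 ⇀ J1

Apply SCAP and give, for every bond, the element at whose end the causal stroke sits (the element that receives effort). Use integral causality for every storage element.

#0 →Sf1  (Sf1 (Sf) sets flow on bond)
#3 →J1  (Se1 fixes effort; stroke away)
#1 →J1  (J1: bond 0 brought flow, rest push out)
#2 →J1  (common-f at J1 fixed by 0)

#0 stroke→Sf1
#1 stroke→J1
#2 stroke→J1
#3 stroke→J1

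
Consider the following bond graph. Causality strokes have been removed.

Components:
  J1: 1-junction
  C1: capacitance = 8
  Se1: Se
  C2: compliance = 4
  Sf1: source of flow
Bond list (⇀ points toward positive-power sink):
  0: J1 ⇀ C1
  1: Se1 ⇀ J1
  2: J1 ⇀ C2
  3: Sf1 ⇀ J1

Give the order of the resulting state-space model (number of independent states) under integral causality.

bond 1 →J1  (source Se1 imposes e)
bond 3 →Sf1  (Sf1: flow source, stroke at near end)
bond 0 →J1  (J1 flow already set via bond 3)
bond 2 →J1  (common-f at J1 fixed by 3)

2  (C1, C2 all integral)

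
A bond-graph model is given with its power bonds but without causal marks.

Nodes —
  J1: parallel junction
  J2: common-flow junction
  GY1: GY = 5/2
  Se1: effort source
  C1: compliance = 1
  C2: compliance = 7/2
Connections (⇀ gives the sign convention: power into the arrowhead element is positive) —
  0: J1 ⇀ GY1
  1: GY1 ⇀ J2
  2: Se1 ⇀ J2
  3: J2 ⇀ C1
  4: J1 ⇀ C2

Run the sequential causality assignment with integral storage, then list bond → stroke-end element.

β0 stroke at GY1
β1 stroke at GY1
β2 stroke at J2
β3 stroke at J2
β4 stroke at J1

#2 stroke at J2  (Se1: effort source, stroke at far end)
#3 stroke at J2  (C1 outputs effort q/C1)
#1 stroke at GY1  (closing 1-jn rule on J2)
#0 stroke at GY1  (through GY1, causality inverts; strokes same side of GY1)
#4 stroke at J1  (only one effort-in slot at J1)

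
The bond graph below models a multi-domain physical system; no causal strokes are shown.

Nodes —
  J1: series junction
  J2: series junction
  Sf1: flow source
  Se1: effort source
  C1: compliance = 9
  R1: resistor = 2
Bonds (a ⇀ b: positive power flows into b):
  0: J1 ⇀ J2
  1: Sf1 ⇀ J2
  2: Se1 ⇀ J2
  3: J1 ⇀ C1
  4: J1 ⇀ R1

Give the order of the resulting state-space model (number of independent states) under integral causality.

1  (C1 all integral)

#1 →Sf1  (Sf1 (Sf) sets flow on bond)
#2 →J2  (source Se1 imposes e)
#0 →J2  (common-f at J2 fixed by 1)
#3 →J1  (common-f at J1 fixed by 0)
#4 →J1  (1-jn J1 has f-setter on 0)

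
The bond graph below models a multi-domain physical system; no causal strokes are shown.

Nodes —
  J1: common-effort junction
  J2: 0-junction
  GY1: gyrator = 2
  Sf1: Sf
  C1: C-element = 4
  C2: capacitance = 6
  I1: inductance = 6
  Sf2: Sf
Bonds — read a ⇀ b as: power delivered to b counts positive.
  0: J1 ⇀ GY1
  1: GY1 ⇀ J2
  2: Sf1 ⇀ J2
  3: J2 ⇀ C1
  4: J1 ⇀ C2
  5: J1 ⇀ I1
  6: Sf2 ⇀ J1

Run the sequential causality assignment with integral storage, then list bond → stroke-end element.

#0 stroke at GY1
#1 stroke at GY1
#2 stroke at Sf1
#3 stroke at J2
#4 stroke at J1
#5 stroke at I1
#6 stroke at Sf2

#2 stroke at Sf1  (Sf1 (Sf) sets flow on bond)
#6 stroke at Sf2  (Sf2 (Sf) sets flow on bond)
#3 stroke at J2  (C1 integral (e out))
#1 stroke at GY1  (J2: bond 3 brought effort, rest push out)
#0 stroke at GY1  (through GY1, causality inverts; strokes same side of GY1)
#4 stroke at J1  (C2 outputs effort q/C2)
#5 stroke at I1  (J1: bond 4 brought effort, rest push out)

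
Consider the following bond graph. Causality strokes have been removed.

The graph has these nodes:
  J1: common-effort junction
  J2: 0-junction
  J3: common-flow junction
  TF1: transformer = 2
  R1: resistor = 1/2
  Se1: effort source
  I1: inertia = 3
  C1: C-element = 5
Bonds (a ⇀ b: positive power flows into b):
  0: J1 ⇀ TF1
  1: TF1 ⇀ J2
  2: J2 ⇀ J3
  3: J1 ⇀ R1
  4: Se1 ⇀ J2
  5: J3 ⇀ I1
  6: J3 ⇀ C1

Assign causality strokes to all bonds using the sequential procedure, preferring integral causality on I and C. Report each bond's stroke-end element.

#0 →J1
#1 →TF1
#2 →J3
#3 →R1
#4 →J2
#5 →I1
#6 →J3

#4 stroke at J2  (source Se1 imposes e)
#1 stroke at TF1  (J2: bond 4 brought effort, rest push out)
#2 stroke at J3  (common-e at J2 fixed by 4)
#0 stroke at J1  (TF TF1: opposite of bond 1)
#3 stroke at R1  (common-e at J1 fixed by 0)
#5 stroke at I1  (prefer integral on I1)
#6 stroke at J3  (J3 flow already set via bond 5)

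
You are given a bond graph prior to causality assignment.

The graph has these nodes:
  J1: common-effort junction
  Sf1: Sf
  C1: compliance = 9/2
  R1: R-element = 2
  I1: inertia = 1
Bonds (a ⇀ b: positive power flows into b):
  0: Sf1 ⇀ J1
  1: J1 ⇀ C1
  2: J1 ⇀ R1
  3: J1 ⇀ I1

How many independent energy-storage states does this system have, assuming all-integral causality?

2  (C1, I1 all integral)

#0 |Sf1  (Sf1 fixes flow; stroke at Sf1)
#1 |J1  (prefer integral on C1)
#2 |R1  (J1: bond 1 brought effort, rest push out)
#3 |I1  (J1 effort already set via bond 1)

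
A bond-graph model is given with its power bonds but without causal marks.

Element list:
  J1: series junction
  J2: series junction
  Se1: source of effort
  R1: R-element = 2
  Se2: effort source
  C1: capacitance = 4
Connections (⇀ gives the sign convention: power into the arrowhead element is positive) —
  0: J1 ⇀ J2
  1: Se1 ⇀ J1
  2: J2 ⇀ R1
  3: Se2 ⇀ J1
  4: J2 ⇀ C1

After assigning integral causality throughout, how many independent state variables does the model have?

1  (C1 all integral)

b1 |J1  (Se1 fixes effort; stroke away)
b3 |J1  (source Se2 imposes e)
b0 |J2  (J1: last free bond brings flow in)
b4 |J2  (C1: C, integral causality)
b2 |R1  (only one flow-in slot at J2)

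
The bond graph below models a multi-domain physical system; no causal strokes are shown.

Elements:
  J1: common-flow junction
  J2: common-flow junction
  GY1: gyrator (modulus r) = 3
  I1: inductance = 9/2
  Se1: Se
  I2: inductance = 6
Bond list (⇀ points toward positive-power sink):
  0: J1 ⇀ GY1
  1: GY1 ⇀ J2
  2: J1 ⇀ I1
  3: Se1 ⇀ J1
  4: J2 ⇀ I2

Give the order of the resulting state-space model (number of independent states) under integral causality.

2  (I1, I2 all integral)

bond 3 stroke→J1  (source Se1 imposes e)
bond 2 stroke→I1  (I1: I, integral causality)
bond 0 stroke→J1  (1-jn J1 has f-setter on 2)
bond 1 stroke→J2  (GY1 both-in/both-out from 0)
bond 4 stroke→I2  (J2: last free bond brings flow in)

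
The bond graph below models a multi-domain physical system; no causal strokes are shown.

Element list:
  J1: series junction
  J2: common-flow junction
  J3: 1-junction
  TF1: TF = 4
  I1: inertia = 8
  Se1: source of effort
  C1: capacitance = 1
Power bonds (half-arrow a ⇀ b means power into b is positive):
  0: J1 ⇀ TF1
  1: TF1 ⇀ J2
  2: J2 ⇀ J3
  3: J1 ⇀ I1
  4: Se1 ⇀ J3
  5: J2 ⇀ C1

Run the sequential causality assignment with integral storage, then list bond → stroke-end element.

β0 stroke→J1
β1 stroke→TF1
β2 stroke→J2
β3 stroke→I1
β4 stroke→J3
β5 stroke→J2

β4 →J3  (Se1 (Se) sets effort on bond)
β2 →J2  (J3 needs exactly one f-in)
β3 →I1  (I1 integral (f out))
β0 →J1  (common-f at J1 fixed by 3)
β1 →TF1  (TF1 one-in-one-out from 0)
β5 →J2  (J2 flow already set via bond 1)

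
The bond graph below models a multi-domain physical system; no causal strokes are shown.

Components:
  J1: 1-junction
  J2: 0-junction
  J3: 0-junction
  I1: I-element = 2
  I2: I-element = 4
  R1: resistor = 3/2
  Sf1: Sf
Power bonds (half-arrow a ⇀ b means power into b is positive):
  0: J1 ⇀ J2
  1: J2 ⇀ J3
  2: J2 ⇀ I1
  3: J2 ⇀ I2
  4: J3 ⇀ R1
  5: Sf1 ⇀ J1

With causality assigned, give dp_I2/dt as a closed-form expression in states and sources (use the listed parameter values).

bond 5 stroke at Sf1  (Sf1: flow source, stroke at near end)
bond 0 stroke at J1  (J1 flow already set via bond 5)
bond 2 stroke at I1  (I1: I, integral causality)
bond 3 stroke at I2  (I2 integral (f out))
bond 1 stroke at J2  (J2: last free bond brings effort in)
bond 4 stroke at J3  (J3 needs exactly one e-in)

dp_I2/dt = 3*F_Sf1/2 - 3*p_I1/4 - 3*p_I2/8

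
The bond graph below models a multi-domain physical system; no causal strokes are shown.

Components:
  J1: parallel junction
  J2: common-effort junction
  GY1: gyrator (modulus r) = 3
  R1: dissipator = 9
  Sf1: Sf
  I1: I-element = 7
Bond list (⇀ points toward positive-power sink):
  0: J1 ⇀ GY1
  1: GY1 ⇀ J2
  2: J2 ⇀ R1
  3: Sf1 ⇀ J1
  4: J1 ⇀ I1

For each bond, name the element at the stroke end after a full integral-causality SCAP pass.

β3 stroke at Sf1  (source Sf1 imposes f)
β4 stroke at I1  (I1 integral (f out))
β0 stroke at J1  (J1 needs exactly one e-in)
β1 stroke at J2  (GY1: gyrator matches bond 0)
β2 stroke at R1  (0-jn J2 has e-setter on 1)

b0 stroke→J1
b1 stroke→J2
b2 stroke→R1
b3 stroke→Sf1
b4 stroke→I1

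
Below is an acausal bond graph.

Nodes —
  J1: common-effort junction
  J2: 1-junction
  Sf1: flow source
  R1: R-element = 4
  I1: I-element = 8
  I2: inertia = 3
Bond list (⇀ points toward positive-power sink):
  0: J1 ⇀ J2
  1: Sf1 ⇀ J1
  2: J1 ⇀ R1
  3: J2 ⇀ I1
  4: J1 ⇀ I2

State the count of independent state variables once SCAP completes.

2  (I1, I2 all integral)

#1 |Sf1  (Sf1: flow source, stroke at near end)
#3 |I1  (I1: I, integral causality)
#0 |J2  (1-jn J2 has f-setter on 3)
#4 |I2  (prefer integral on I2)
#2 |J1  (J1 needs exactly one e-in)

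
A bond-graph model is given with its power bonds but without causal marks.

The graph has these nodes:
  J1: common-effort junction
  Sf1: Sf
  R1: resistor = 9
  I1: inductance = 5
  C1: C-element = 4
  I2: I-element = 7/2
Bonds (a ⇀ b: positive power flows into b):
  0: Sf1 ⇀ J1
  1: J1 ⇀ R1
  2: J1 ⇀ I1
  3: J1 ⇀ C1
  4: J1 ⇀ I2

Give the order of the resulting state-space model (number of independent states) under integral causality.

β0 stroke at Sf1  (Sf1 fixes flow; stroke at Sf1)
β2 stroke at I1  (I1 integral (f out))
β3 stroke at J1  (C1: C, integral causality)
β1 stroke at R1  (J1 effort already set via bond 3)
β4 stroke at I2  (common-e at J1 fixed by 3)

3  (C1, I1, I2 all integral)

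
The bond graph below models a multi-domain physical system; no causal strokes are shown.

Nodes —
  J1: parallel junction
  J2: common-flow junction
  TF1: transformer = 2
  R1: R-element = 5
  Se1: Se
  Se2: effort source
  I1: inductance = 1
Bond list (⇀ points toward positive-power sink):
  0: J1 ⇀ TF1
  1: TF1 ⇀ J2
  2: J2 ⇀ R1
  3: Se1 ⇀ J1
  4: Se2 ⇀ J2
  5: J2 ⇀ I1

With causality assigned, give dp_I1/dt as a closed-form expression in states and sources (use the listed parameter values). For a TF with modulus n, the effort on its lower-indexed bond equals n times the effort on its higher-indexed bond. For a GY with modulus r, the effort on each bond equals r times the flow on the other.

β3 stroke at J1  (Se1 fixes effort; stroke away)
β4 stroke at J2  (Se2 (Se) sets effort on bond)
β0 stroke at TF1  (J1 effort already set via bond 3)
β1 stroke at J2  (through TF1, causality passes straight; one stroke at TF1)
β5 stroke at I1  (I1 integral (f out))
β2 stroke at J2  (1-jn J2 has f-setter on 5)

dp_I1/dt = E_Se1/2 + E_Se2 - 5*p_I1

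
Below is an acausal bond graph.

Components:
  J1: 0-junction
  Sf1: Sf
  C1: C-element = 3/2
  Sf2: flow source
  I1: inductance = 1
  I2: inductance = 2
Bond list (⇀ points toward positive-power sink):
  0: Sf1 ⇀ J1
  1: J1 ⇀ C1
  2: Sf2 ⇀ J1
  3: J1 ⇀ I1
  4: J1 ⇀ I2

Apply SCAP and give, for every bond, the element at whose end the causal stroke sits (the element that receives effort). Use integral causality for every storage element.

#0 →Sf1
#1 →J1
#2 →Sf2
#3 →I1
#4 →I2

b0 stroke→Sf1  (source Sf1 imposes f)
b2 stroke→Sf2  (Sf2 (Sf) sets flow on bond)
b1 stroke→J1  (prefer integral on C1)
b3 stroke→I1  (J1: bond 1 brought effort, rest push out)
b4 stroke→I2  (J1 effort already set via bond 1)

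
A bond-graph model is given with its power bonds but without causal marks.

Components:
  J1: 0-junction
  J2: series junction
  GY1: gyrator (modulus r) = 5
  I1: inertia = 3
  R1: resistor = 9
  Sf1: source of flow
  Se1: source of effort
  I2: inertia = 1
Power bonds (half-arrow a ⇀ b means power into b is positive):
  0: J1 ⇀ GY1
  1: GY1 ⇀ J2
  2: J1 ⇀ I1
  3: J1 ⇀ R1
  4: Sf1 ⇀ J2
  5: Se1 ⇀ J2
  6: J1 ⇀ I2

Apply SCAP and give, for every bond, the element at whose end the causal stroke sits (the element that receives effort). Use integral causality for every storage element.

β4 →Sf1  (Sf1 fixes flow; stroke at Sf1)
β5 →J2  (source Se1 imposes e)
β1 →J2  (J2: bond 4 brought flow, rest push out)
β0 →J1  (through GY1, causality inverts; strokes same side of GY1)
β2 →I1  (J1 effort already set via bond 0)
β3 →R1  (common-e at J1 fixed by 0)
β6 →I2  (0-jn J1 has e-setter on 0)

bond 0 |J1
bond 1 |J2
bond 2 |I1
bond 3 |R1
bond 4 |Sf1
bond 5 |J2
bond 6 |I2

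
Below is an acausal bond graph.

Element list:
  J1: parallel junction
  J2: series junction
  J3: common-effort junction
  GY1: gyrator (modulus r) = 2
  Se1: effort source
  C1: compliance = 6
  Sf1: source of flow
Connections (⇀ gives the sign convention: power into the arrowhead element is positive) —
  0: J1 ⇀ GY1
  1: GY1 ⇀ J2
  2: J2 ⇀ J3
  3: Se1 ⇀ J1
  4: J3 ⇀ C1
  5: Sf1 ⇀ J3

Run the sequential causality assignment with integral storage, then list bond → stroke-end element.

bond 0 stroke at GY1
bond 1 stroke at GY1
bond 2 stroke at J2
bond 3 stroke at J1
bond 4 stroke at J3
bond 5 stroke at Sf1

b3 stroke at J1  (Se1: effort source, stroke at far end)
b5 stroke at Sf1  (Sf1 fixes flow; stroke at Sf1)
b0 stroke at GY1  (J1 effort already set via bond 3)
b1 stroke at GY1  (through GY1, causality inverts; strokes same side of GY1)
b2 stroke at J2  (common-f at J2 fixed by 1)
b4 stroke at J3  (only one effort-in slot at J3)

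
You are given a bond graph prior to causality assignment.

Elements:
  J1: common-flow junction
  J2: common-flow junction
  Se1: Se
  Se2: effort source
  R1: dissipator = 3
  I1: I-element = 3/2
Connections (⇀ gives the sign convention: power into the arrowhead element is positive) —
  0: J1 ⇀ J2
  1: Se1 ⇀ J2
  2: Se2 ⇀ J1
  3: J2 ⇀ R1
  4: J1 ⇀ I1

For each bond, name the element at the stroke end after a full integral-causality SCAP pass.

β0 stroke→J1
β1 stroke→J2
β2 stroke→J1
β3 stroke→J2
β4 stroke→I1

b1 →J2  (Se1 fixes effort; stroke away)
b2 →J1  (Se2: effort source, stroke at far end)
b4 →I1  (I1 outputs flow p/I1)
b0 →J1  (1-jn J1 has f-setter on 4)
b3 →J2  (common-f at J2 fixed by 0)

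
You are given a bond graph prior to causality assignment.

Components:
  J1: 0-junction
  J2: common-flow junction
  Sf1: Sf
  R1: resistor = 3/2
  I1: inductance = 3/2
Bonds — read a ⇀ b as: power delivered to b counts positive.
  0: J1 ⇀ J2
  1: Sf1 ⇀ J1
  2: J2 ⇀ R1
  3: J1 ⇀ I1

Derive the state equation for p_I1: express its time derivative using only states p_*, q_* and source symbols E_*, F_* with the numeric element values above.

b1 stroke→Sf1  (Sf1 fixes flow; stroke at Sf1)
b3 stroke→I1  (I1 outputs flow p/I1)
b0 stroke→J1  (closing 0-jn rule on J1)
b2 stroke→J2  (common-f at J2 fixed by 0)

dp_I1/dt = 3*F_Sf1/2 - p_I1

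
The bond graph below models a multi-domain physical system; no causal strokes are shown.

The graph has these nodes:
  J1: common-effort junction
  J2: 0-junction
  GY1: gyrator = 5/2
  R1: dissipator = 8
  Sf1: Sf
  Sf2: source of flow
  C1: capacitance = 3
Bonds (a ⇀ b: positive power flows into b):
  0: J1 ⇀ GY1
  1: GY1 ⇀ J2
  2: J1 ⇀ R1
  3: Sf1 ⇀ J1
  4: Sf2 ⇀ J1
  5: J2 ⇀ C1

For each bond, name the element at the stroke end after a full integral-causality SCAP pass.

β0 stroke at GY1
β1 stroke at GY1
β2 stroke at J1
β3 stroke at Sf1
β4 stroke at Sf2
β5 stroke at J2

#3 stroke→Sf1  (source Sf1 imposes f)
#4 stroke→Sf2  (Sf2 fixes flow; stroke at Sf2)
#5 stroke→J2  (C1 outputs effort q/C1)
#1 stroke→GY1  (0-jn J2 has e-setter on 5)
#0 stroke→GY1  (through GY1, causality inverts; strokes same side of GY1)
#2 stroke→J1  (only one effort-in slot at J1)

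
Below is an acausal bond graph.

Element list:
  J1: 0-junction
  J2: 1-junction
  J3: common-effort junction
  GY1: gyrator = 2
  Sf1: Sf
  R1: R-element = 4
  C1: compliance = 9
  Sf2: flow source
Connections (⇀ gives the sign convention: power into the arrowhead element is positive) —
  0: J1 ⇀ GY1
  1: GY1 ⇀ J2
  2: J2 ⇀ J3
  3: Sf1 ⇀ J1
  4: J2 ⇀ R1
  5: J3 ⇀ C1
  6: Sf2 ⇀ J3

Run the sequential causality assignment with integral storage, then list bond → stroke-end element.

#3 |Sf1  (Sf1 (Sf) sets flow on bond)
#6 |Sf2  (Sf2 fixes flow; stroke at Sf2)
#0 |J1  (only one effort-in slot at J1)
#1 |J2  (through GY1, causality inverts; strokes same side of GY1)
#5 |J3  (prefer integral on C1)
#2 |J2  (common-e at J3 fixed by 5)
#4 |R1  (J2: last free bond brings flow in)

b0 stroke→J1
b1 stroke→J2
b2 stroke→J2
b3 stroke→Sf1
b4 stroke→R1
b5 stroke→J3
b6 stroke→Sf2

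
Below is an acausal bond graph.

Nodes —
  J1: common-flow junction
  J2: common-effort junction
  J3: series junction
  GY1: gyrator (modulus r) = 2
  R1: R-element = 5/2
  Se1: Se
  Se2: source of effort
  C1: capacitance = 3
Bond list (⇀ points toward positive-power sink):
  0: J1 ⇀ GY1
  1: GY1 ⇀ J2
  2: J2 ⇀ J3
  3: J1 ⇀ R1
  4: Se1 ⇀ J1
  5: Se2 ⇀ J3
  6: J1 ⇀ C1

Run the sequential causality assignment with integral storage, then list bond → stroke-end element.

#4 |J1  (Se1: effort source, stroke at far end)
#5 |J3  (Se2 (Se) sets effort on bond)
#2 |J2  (J3: last free bond brings flow in)
#1 |GY1  (J2: bond 2 brought effort, rest push out)
#0 |GY1  (GY1 both-in/both-out from 1)
#3 |J1  (J1 flow already set via bond 0)
#6 |J1  (J1 flow already set via bond 0)

b0 stroke→GY1
b1 stroke→GY1
b2 stroke→J2
b3 stroke→J1
b4 stroke→J1
b5 stroke→J3
b6 stroke→J1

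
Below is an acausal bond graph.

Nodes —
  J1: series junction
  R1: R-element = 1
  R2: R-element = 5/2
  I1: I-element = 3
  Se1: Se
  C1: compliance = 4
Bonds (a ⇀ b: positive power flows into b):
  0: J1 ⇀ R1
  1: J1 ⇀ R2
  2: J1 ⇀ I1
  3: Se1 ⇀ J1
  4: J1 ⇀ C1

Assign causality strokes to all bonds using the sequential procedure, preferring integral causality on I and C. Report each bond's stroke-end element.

bond 3 |J1  (Se1: effort source, stroke at far end)
bond 2 |I1  (I1 outputs flow p/I1)
bond 0 |J1  (J1: bond 2 brought flow, rest push out)
bond 1 |J1  (common-f at J1 fixed by 2)
bond 4 |J1  (J1 flow already set via bond 2)

b0 →J1
b1 →J1
b2 →I1
b3 →J1
b4 →J1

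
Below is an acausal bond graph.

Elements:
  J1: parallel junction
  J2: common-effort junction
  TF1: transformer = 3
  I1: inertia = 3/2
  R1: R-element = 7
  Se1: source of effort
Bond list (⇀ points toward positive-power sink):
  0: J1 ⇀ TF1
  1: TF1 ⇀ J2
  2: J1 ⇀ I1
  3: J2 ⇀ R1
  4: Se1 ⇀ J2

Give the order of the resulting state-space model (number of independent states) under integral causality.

b4 →J2  (source Se1 imposes e)
b1 →TF1  (J2: bond 4 brought effort, rest push out)
b3 →R1  (0-jn J2 has e-setter on 4)
b0 →J1  (TF TF1: opposite of bond 1)
b2 →I1  (J1 effort already set via bond 0)

1  (I1 all integral)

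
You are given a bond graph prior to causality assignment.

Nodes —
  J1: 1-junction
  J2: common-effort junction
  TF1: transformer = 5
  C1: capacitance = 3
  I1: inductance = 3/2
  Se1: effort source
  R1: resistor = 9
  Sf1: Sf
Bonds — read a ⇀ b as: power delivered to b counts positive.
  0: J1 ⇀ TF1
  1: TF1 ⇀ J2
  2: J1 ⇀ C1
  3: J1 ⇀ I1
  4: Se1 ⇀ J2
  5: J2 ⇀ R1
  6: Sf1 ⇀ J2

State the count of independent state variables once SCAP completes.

2  (C1, I1 all integral)

#4 |J2  (Se1 fixes effort; stroke away)
#6 |Sf1  (source Sf1 imposes f)
#1 |TF1  (J2 effort already set via bond 4)
#5 |R1  (J2: bond 4 brought effort, rest push out)
#0 |J1  (TF1: transformer flips bond 1)
#2 |J1  (C1: C, integral causality)
#3 |I1  (J1: last free bond brings flow in)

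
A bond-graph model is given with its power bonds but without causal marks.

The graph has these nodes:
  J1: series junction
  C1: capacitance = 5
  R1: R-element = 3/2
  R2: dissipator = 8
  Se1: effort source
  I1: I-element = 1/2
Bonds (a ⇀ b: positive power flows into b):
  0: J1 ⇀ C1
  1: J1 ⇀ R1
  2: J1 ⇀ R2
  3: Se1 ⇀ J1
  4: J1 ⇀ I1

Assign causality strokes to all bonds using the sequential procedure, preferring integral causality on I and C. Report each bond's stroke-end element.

b0 |J1
b1 |J1
b2 |J1
b3 |J1
b4 |I1

β3 |J1  (Se1 fixes effort; stroke away)
β0 |J1  (prefer integral on C1)
β4 |I1  (I1: I, integral causality)
β1 |J1  (common-f at J1 fixed by 4)
β2 |J1  (J1 flow already set via bond 4)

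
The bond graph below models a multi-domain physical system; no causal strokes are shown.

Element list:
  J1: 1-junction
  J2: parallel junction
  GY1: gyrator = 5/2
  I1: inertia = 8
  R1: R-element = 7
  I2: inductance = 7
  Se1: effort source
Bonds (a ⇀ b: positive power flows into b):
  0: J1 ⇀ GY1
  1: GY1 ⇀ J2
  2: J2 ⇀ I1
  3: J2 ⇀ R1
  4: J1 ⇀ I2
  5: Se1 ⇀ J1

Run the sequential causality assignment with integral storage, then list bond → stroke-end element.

β5 →J1  (source Se1 imposes e)
β2 →I1  (prefer integral on I1)
β4 →I2  (prefer integral on I2)
β0 →J1  (common-f at J1 fixed by 4)
β1 →J2  (GY1 both-in/both-out from 0)
β3 →R1  (0-jn J2 has e-setter on 1)

b0 →J1
b1 →J2
b2 →I1
b3 →R1
b4 →I2
b5 →J1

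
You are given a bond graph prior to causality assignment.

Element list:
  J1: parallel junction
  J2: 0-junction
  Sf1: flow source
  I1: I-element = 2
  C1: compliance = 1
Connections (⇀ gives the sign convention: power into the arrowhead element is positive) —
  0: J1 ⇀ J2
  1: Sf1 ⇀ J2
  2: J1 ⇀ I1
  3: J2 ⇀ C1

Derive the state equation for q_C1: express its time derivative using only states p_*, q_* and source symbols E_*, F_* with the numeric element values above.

dq_C1/dt = F_Sf1 - p_I1/2

#1 |Sf1  (source Sf1 imposes f)
#2 |I1  (prefer integral on I1)
#0 |J1  (J1: last free bond brings effort in)
#3 |J2  (J2 needs exactly one e-in)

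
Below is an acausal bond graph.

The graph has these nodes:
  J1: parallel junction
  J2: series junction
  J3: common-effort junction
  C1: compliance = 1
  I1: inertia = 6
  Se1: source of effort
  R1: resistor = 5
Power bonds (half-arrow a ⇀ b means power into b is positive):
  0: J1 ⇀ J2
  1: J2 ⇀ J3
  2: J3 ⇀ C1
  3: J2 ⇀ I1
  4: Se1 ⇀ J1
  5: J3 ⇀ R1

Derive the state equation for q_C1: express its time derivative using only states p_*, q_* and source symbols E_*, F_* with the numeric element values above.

dq_C1/dt = p_I1/6 - q_C1/5

b4 stroke at J1  (Se1: effort source, stroke at far end)
b0 stroke at J2  (common-e at J1 fixed by 4)
b2 stroke at J3  (C1: C, integral causality)
b1 stroke at J2  (J3: bond 2 brought effort, rest push out)
b5 stroke at R1  (common-e at J3 fixed by 2)
b3 stroke at I1  (J2 needs exactly one f-in)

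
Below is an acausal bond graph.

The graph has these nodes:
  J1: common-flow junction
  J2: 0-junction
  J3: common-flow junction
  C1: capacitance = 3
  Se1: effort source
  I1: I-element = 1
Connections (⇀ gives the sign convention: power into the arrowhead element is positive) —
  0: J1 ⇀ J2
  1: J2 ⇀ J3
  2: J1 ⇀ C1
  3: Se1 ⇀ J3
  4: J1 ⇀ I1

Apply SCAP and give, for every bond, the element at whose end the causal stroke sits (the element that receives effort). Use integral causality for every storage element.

bond 0 stroke→J1
bond 1 stroke→J2
bond 2 stroke→J1
bond 3 stroke→J3
bond 4 stroke→I1

#3 stroke→J3  (Se1: effort source, stroke at far end)
#1 stroke→J2  (closing 1-jn rule on J3)
#0 stroke→J1  (common-e at J2 fixed by 1)
#2 stroke→J1  (C1 outputs effort q/C1)
#4 stroke→I1  (closing 1-jn rule on J1)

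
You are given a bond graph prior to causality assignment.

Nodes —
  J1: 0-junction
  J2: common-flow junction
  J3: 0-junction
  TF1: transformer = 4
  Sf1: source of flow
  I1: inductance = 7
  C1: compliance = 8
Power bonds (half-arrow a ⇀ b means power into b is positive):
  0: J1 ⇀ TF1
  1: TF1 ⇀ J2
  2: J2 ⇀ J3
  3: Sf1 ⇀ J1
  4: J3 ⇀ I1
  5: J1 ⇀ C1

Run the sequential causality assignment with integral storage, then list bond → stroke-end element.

b3 →Sf1  (Sf1: flow source, stroke at near end)
b4 →I1  (I1: I, integral causality)
b2 →J3  (only one effort-in slot at J3)
b1 →J2  (J2: bond 2 brought flow, rest push out)
b0 →TF1  (TF TF1: opposite of bond 1)
b5 →J1  (J1: last free bond brings effort in)

b0 |TF1
b1 |J2
b2 |J3
b3 |Sf1
b4 |I1
b5 |J1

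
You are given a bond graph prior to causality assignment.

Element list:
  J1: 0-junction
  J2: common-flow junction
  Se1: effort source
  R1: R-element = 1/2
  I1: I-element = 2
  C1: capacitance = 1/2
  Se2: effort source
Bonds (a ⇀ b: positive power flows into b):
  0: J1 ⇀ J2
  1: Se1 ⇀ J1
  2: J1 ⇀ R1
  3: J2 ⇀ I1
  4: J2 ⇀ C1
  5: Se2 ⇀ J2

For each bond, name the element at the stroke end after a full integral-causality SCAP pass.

bond 0 stroke→J2
bond 1 stroke→J1
bond 2 stroke→R1
bond 3 stroke→I1
bond 4 stroke→J2
bond 5 stroke→J2

#1 |J1  (Se1 fixes effort; stroke away)
#5 |J2  (Se2 fixes effort; stroke away)
#0 |J2  (J1: bond 1 brought effort, rest push out)
#2 |R1  (common-e at J1 fixed by 1)
#3 |I1  (I1 integral (f out))
#4 |J2  (common-f at J2 fixed by 3)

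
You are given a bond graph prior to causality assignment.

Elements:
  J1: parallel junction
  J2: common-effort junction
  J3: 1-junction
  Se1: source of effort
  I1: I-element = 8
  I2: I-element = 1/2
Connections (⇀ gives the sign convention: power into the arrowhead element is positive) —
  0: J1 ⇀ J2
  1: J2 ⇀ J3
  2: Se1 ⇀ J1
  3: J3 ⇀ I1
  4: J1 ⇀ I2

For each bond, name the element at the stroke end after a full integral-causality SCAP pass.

β0 stroke→J2
β1 stroke→J3
β2 stroke→J1
β3 stroke→I1
β4 stroke→I2

#2 stroke→J1  (Se1 (Se) sets effort on bond)
#0 stroke→J2  (common-e at J1 fixed by 2)
#4 stroke→I2  (J1: bond 2 brought effort, rest push out)
#1 stroke→J3  (0-jn J2 has e-setter on 0)
#3 stroke→I1  (J3: last free bond brings flow in)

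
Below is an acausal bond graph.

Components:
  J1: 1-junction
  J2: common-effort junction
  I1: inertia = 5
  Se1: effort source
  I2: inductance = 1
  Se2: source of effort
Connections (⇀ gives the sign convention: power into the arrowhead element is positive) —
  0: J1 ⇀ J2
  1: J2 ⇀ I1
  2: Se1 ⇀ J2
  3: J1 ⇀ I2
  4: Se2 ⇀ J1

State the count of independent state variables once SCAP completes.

#2 →J2  (Se1 fixes effort; stroke away)
#4 →J1  (Se2 (Se) sets effort on bond)
#0 →J1  (J2 effort already set via bond 2)
#1 →I1  (J2 effort already set via bond 2)
#3 →I2  (J1: last free bond brings flow in)

2  (I1, I2 all integral)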